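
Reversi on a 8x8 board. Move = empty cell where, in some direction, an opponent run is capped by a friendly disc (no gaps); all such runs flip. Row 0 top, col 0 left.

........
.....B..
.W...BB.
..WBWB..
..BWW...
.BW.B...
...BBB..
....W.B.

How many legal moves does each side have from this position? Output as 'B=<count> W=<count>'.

Answer: B=10 W=8

Derivation:
-- B to move --
(1,0): flips 3 -> legal
(1,1): no bracket -> illegal
(1,2): no bracket -> illegal
(2,0): no bracket -> illegal
(2,2): flips 1 -> legal
(2,3): no bracket -> illegal
(2,4): flips 2 -> legal
(3,0): no bracket -> illegal
(3,1): flips 1 -> legal
(4,1): flips 1 -> legal
(4,5): flips 2 -> legal
(5,3): flips 3 -> legal
(5,5): flips 1 -> legal
(6,1): flips 3 -> legal
(6,2): flips 1 -> legal
(7,3): no bracket -> illegal
(7,5): no bracket -> illegal
B mobility = 10
-- W to move --
(0,4): no bracket -> illegal
(0,5): no bracket -> illegal
(0,6): no bracket -> illegal
(1,4): no bracket -> illegal
(1,6): flips 1 -> legal
(1,7): flips 2 -> legal
(2,2): flips 1 -> legal
(2,3): flips 1 -> legal
(2,4): no bracket -> illegal
(2,7): no bracket -> illegal
(3,1): no bracket -> illegal
(3,6): flips 1 -> legal
(3,7): no bracket -> illegal
(4,0): no bracket -> illegal
(4,1): flips 1 -> legal
(4,5): no bracket -> illegal
(4,6): no bracket -> illegal
(5,0): flips 1 -> legal
(5,3): no bracket -> illegal
(5,5): no bracket -> illegal
(5,6): flips 1 -> legal
(6,0): no bracket -> illegal
(6,1): no bracket -> illegal
(6,2): no bracket -> illegal
(6,6): no bracket -> illegal
(6,7): no bracket -> illegal
(7,2): no bracket -> illegal
(7,3): no bracket -> illegal
(7,5): no bracket -> illegal
(7,7): no bracket -> illegal
W mobility = 8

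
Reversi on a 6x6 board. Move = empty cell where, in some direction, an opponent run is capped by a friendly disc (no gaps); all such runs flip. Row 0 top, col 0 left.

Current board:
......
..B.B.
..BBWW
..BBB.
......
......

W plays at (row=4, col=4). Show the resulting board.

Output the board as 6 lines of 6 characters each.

Answer: ......
..B.B.
..BBWW
..BBW.
....W.
......

Derivation:
Place W at (4,4); scan 8 dirs for brackets.
Dir NW: opp run (3,3) (2,2), next='.' -> no flip
Dir N: opp run (3,4) capped by W -> flip
Dir NE: first cell '.' (not opp) -> no flip
Dir W: first cell '.' (not opp) -> no flip
Dir E: first cell '.' (not opp) -> no flip
Dir SW: first cell '.' (not opp) -> no flip
Dir S: first cell '.' (not opp) -> no flip
Dir SE: first cell '.' (not opp) -> no flip
All flips: (3,4)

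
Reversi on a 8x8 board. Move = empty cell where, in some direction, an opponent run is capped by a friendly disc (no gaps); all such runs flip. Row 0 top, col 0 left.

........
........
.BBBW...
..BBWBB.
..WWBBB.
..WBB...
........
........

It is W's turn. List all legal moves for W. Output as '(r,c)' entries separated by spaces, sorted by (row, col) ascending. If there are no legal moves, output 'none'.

Answer: (1,0) (1,2) (1,3) (2,0) (3,1) (3,7) (4,7) (5,5) (5,6) (5,7) (6,3) (6,4) (6,5)

Derivation:
(1,0): flips 2 -> legal
(1,1): no bracket -> illegal
(1,2): flips 3 -> legal
(1,3): flips 2 -> legal
(1,4): no bracket -> illegal
(2,0): flips 3 -> legal
(2,5): no bracket -> illegal
(2,6): no bracket -> illegal
(2,7): no bracket -> illegal
(3,0): no bracket -> illegal
(3,1): flips 2 -> legal
(3,7): flips 2 -> legal
(4,1): no bracket -> illegal
(4,7): flips 3 -> legal
(5,5): flips 2 -> legal
(5,6): flips 1 -> legal
(5,7): flips 2 -> legal
(6,2): no bracket -> illegal
(6,3): flips 1 -> legal
(6,4): flips 3 -> legal
(6,5): flips 1 -> legal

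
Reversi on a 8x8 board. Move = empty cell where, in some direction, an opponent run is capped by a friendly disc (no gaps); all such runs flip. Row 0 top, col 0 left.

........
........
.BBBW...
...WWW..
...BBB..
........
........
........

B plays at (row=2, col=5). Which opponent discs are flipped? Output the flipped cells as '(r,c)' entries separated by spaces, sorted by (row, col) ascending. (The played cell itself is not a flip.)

Dir NW: first cell '.' (not opp) -> no flip
Dir N: first cell '.' (not opp) -> no flip
Dir NE: first cell '.' (not opp) -> no flip
Dir W: opp run (2,4) capped by B -> flip
Dir E: first cell '.' (not opp) -> no flip
Dir SW: opp run (3,4) capped by B -> flip
Dir S: opp run (3,5) capped by B -> flip
Dir SE: first cell '.' (not opp) -> no flip

Answer: (2,4) (3,4) (3,5)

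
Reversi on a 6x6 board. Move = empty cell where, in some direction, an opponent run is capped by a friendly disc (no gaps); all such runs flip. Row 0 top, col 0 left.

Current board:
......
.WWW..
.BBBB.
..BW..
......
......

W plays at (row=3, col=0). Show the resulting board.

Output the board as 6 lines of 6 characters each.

Place W at (3,0); scan 8 dirs for brackets.
Dir NW: edge -> no flip
Dir N: first cell '.' (not opp) -> no flip
Dir NE: opp run (2,1) capped by W -> flip
Dir W: edge -> no flip
Dir E: first cell '.' (not opp) -> no flip
Dir SW: edge -> no flip
Dir S: first cell '.' (not opp) -> no flip
Dir SE: first cell '.' (not opp) -> no flip
All flips: (2,1)

Answer: ......
.WWW..
.WBBB.
W.BW..
......
......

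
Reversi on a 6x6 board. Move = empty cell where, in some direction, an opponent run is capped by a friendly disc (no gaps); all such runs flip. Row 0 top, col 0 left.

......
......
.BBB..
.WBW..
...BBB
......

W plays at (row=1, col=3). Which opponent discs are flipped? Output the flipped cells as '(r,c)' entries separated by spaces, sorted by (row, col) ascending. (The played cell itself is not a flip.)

Dir NW: first cell '.' (not opp) -> no flip
Dir N: first cell '.' (not opp) -> no flip
Dir NE: first cell '.' (not opp) -> no flip
Dir W: first cell '.' (not opp) -> no flip
Dir E: first cell '.' (not opp) -> no flip
Dir SW: opp run (2,2) capped by W -> flip
Dir S: opp run (2,3) capped by W -> flip
Dir SE: first cell '.' (not opp) -> no flip

Answer: (2,2) (2,3)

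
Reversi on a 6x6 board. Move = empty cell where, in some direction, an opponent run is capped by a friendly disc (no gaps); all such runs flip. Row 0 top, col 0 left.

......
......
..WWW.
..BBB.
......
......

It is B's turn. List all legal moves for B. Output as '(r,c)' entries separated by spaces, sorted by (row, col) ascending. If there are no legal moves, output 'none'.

Answer: (1,1) (1,2) (1,3) (1,4) (1,5)

Derivation:
(1,1): flips 1 -> legal
(1,2): flips 2 -> legal
(1,3): flips 1 -> legal
(1,4): flips 2 -> legal
(1,5): flips 1 -> legal
(2,1): no bracket -> illegal
(2,5): no bracket -> illegal
(3,1): no bracket -> illegal
(3,5): no bracket -> illegal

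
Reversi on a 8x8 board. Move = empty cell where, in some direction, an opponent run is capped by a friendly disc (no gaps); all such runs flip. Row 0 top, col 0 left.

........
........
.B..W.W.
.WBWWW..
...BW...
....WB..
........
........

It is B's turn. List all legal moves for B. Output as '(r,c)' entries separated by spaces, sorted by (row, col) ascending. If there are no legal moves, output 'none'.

Answer: (2,2) (2,3) (2,5) (3,0) (3,6) (4,1) (4,5) (5,3) (6,5)

Derivation:
(1,3): no bracket -> illegal
(1,4): no bracket -> illegal
(1,5): no bracket -> illegal
(1,6): no bracket -> illegal
(1,7): no bracket -> illegal
(2,0): no bracket -> illegal
(2,2): flips 2 -> legal
(2,3): flips 1 -> legal
(2,5): flips 1 -> legal
(2,7): no bracket -> illegal
(3,0): flips 1 -> legal
(3,6): flips 3 -> legal
(3,7): no bracket -> illegal
(4,0): no bracket -> illegal
(4,1): flips 1 -> legal
(4,2): no bracket -> illegal
(4,5): flips 1 -> legal
(4,6): no bracket -> illegal
(5,3): flips 1 -> legal
(6,3): no bracket -> illegal
(6,4): no bracket -> illegal
(6,5): flips 1 -> legal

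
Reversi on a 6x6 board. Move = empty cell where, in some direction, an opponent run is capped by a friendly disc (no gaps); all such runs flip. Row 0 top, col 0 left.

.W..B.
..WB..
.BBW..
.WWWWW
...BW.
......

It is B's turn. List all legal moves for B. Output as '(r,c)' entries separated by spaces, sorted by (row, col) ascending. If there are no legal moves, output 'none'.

Answer: (0,2) (0,3) (1,1) (2,4) (2,5) (4,0) (4,1) (4,2) (4,5) (5,5)

Derivation:
(0,0): no bracket -> illegal
(0,2): flips 1 -> legal
(0,3): flips 1 -> legal
(1,0): no bracket -> illegal
(1,1): flips 1 -> legal
(1,4): no bracket -> illegal
(2,0): no bracket -> illegal
(2,4): flips 1 -> legal
(2,5): flips 1 -> legal
(3,0): no bracket -> illegal
(4,0): flips 1 -> legal
(4,1): flips 1 -> legal
(4,2): flips 1 -> legal
(4,5): flips 1 -> legal
(5,3): no bracket -> illegal
(5,4): no bracket -> illegal
(5,5): flips 2 -> legal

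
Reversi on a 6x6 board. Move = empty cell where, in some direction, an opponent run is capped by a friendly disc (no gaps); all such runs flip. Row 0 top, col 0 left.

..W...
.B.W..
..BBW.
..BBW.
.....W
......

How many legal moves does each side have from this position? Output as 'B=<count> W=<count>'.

Answer: B=5 W=6

Derivation:
-- B to move --
(0,1): no bracket -> illegal
(0,3): flips 1 -> legal
(0,4): flips 1 -> legal
(1,2): no bracket -> illegal
(1,4): no bracket -> illegal
(1,5): flips 1 -> legal
(2,5): flips 1 -> legal
(3,5): flips 1 -> legal
(4,3): no bracket -> illegal
(4,4): no bracket -> illegal
(5,4): no bracket -> illegal
(5,5): no bracket -> illegal
B mobility = 5
-- W to move --
(0,0): no bracket -> illegal
(0,1): no bracket -> illegal
(1,0): no bracket -> illegal
(1,2): flips 1 -> legal
(1,4): no bracket -> illegal
(2,0): flips 1 -> legal
(2,1): flips 2 -> legal
(3,1): flips 3 -> legal
(4,1): no bracket -> illegal
(4,2): flips 1 -> legal
(4,3): flips 2 -> legal
(4,4): no bracket -> illegal
W mobility = 6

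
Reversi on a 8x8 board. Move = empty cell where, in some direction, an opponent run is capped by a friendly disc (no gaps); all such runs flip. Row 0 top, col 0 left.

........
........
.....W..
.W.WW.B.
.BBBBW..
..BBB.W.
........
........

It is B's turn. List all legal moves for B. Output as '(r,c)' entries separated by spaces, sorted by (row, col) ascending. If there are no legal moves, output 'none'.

(1,4): flips 1 -> legal
(1,5): no bracket -> illegal
(1,6): flips 2 -> legal
(2,0): flips 1 -> legal
(2,1): flips 1 -> legal
(2,2): flips 1 -> legal
(2,3): flips 1 -> legal
(2,4): flips 2 -> legal
(2,6): no bracket -> illegal
(3,0): no bracket -> illegal
(3,2): no bracket -> illegal
(3,5): no bracket -> illegal
(4,0): no bracket -> illegal
(4,6): flips 1 -> legal
(4,7): no bracket -> illegal
(5,5): no bracket -> illegal
(5,7): no bracket -> illegal
(6,5): no bracket -> illegal
(6,6): no bracket -> illegal
(6,7): no bracket -> illegal

Answer: (1,4) (1,6) (2,0) (2,1) (2,2) (2,3) (2,4) (4,6)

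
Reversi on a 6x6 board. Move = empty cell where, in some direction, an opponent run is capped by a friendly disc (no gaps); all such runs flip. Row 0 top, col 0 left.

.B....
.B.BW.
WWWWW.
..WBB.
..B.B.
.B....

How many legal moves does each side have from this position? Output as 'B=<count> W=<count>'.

-- B to move --
(0,3): no bracket -> illegal
(0,4): flips 2 -> legal
(0,5): no bracket -> illegal
(1,0): no bracket -> illegal
(1,2): flips 3 -> legal
(1,5): flips 2 -> legal
(2,5): no bracket -> illegal
(3,0): no bracket -> illegal
(3,1): flips 3 -> legal
(3,5): flips 1 -> legal
(4,1): no bracket -> illegal
(4,3): no bracket -> illegal
B mobility = 5
-- W to move --
(0,0): flips 1 -> legal
(0,2): flips 2 -> legal
(0,3): flips 1 -> legal
(0,4): flips 1 -> legal
(1,0): no bracket -> illegal
(1,2): flips 1 -> legal
(2,5): no bracket -> illegal
(3,1): no bracket -> illegal
(3,5): flips 2 -> legal
(4,0): no bracket -> illegal
(4,1): no bracket -> illegal
(4,3): flips 1 -> legal
(4,5): flips 1 -> legal
(5,0): no bracket -> illegal
(5,2): flips 1 -> legal
(5,3): no bracket -> illegal
(5,4): flips 2 -> legal
(5,5): flips 2 -> legal
W mobility = 11

Answer: B=5 W=11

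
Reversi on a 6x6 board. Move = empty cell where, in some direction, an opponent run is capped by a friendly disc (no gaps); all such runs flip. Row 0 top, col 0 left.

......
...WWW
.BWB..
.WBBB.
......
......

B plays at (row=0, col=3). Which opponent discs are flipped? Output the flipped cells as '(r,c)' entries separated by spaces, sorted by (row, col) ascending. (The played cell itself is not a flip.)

Answer: (1,3)

Derivation:
Dir NW: edge -> no flip
Dir N: edge -> no flip
Dir NE: edge -> no flip
Dir W: first cell '.' (not opp) -> no flip
Dir E: first cell '.' (not opp) -> no flip
Dir SW: first cell '.' (not opp) -> no flip
Dir S: opp run (1,3) capped by B -> flip
Dir SE: opp run (1,4), next='.' -> no flip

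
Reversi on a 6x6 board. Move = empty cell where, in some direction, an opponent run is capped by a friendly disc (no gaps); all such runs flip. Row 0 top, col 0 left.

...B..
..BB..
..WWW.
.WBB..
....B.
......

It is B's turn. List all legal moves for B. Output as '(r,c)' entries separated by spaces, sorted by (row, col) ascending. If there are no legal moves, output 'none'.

Answer: (1,1) (1,4) (1,5) (3,0) (3,4) (3,5) (4,0)

Derivation:
(1,1): flips 1 -> legal
(1,4): flips 1 -> legal
(1,5): flips 1 -> legal
(2,0): no bracket -> illegal
(2,1): no bracket -> illegal
(2,5): no bracket -> illegal
(3,0): flips 1 -> legal
(3,4): flips 1 -> legal
(3,5): flips 1 -> legal
(4,0): flips 2 -> legal
(4,1): no bracket -> illegal
(4,2): no bracket -> illegal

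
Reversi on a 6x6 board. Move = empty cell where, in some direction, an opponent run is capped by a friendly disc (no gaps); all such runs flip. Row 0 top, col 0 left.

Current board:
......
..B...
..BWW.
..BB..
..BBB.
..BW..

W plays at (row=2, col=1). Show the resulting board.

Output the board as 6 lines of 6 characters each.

Place W at (2,1); scan 8 dirs for brackets.
Dir NW: first cell '.' (not opp) -> no flip
Dir N: first cell '.' (not opp) -> no flip
Dir NE: opp run (1,2), next='.' -> no flip
Dir W: first cell '.' (not opp) -> no flip
Dir E: opp run (2,2) capped by W -> flip
Dir SW: first cell '.' (not opp) -> no flip
Dir S: first cell '.' (not opp) -> no flip
Dir SE: opp run (3,2) (4,3), next='.' -> no flip
All flips: (2,2)

Answer: ......
..B...
.WWWW.
..BB..
..BBB.
..BW..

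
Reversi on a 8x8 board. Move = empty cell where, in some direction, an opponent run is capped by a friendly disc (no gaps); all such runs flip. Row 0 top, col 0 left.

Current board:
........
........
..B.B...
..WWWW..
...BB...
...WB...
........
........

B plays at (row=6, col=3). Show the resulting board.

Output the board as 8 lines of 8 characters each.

Place B at (6,3); scan 8 dirs for brackets.
Dir NW: first cell '.' (not opp) -> no flip
Dir N: opp run (5,3) capped by B -> flip
Dir NE: first cell 'B' (not opp) -> no flip
Dir W: first cell '.' (not opp) -> no flip
Dir E: first cell '.' (not opp) -> no flip
Dir SW: first cell '.' (not opp) -> no flip
Dir S: first cell '.' (not opp) -> no flip
Dir SE: first cell '.' (not opp) -> no flip
All flips: (5,3)

Answer: ........
........
..B.B...
..WWWW..
...BB...
...BB...
...B....
........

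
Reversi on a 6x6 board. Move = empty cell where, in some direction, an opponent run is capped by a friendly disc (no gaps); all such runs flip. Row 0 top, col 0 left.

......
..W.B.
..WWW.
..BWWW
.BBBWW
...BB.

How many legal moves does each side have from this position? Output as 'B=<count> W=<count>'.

Answer: B=4 W=7

Derivation:
-- B to move --
(0,1): no bracket -> illegal
(0,2): flips 2 -> legal
(0,3): no bracket -> illegal
(1,1): no bracket -> illegal
(1,3): flips 2 -> legal
(1,5): flips 2 -> legal
(2,1): no bracket -> illegal
(2,5): flips 1 -> legal
(3,1): no bracket -> illegal
(5,5): no bracket -> illegal
B mobility = 4
-- W to move --
(0,3): no bracket -> illegal
(0,4): flips 1 -> legal
(0,5): flips 1 -> legal
(1,3): no bracket -> illegal
(1,5): no bracket -> illegal
(2,1): no bracket -> illegal
(2,5): no bracket -> illegal
(3,0): no bracket -> illegal
(3,1): flips 1 -> legal
(4,0): flips 3 -> legal
(5,0): flips 2 -> legal
(5,1): flips 1 -> legal
(5,2): flips 3 -> legal
(5,5): no bracket -> illegal
W mobility = 7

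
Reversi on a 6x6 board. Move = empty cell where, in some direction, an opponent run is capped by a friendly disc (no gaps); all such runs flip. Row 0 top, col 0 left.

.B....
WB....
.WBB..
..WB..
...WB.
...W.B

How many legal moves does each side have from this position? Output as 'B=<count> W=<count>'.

-- B to move --
(0,0): no bracket -> illegal
(1,2): no bracket -> illegal
(2,0): flips 1 -> legal
(3,0): no bracket -> illegal
(3,1): flips 2 -> legal
(3,4): no bracket -> illegal
(4,1): flips 1 -> legal
(4,2): flips 2 -> legal
(5,2): no bracket -> illegal
(5,4): no bracket -> illegal
B mobility = 4
-- W to move --
(0,0): no bracket -> illegal
(0,2): no bracket -> illegal
(1,2): flips 2 -> legal
(1,3): flips 2 -> legal
(1,4): flips 1 -> legal
(2,0): no bracket -> illegal
(2,4): flips 2 -> legal
(3,1): no bracket -> illegal
(3,4): flips 1 -> legal
(3,5): flips 1 -> legal
(4,2): no bracket -> illegal
(4,5): flips 1 -> legal
(5,4): no bracket -> illegal
W mobility = 7

Answer: B=4 W=7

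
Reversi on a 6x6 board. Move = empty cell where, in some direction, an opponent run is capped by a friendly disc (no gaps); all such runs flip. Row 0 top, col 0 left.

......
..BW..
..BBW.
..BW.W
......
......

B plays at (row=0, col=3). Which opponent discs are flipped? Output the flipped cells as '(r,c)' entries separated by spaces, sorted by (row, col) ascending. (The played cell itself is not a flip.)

Dir NW: edge -> no flip
Dir N: edge -> no flip
Dir NE: edge -> no flip
Dir W: first cell '.' (not opp) -> no flip
Dir E: first cell '.' (not opp) -> no flip
Dir SW: first cell 'B' (not opp) -> no flip
Dir S: opp run (1,3) capped by B -> flip
Dir SE: first cell '.' (not opp) -> no flip

Answer: (1,3)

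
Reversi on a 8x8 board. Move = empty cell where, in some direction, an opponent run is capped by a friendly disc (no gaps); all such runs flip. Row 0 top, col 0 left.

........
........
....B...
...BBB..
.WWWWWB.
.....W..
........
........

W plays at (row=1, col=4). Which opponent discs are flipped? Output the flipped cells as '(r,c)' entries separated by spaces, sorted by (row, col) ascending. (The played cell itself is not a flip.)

Answer: (2,4) (3,4)

Derivation:
Dir NW: first cell '.' (not opp) -> no flip
Dir N: first cell '.' (not opp) -> no flip
Dir NE: first cell '.' (not opp) -> no flip
Dir W: first cell '.' (not opp) -> no flip
Dir E: first cell '.' (not opp) -> no flip
Dir SW: first cell '.' (not opp) -> no flip
Dir S: opp run (2,4) (3,4) capped by W -> flip
Dir SE: first cell '.' (not opp) -> no flip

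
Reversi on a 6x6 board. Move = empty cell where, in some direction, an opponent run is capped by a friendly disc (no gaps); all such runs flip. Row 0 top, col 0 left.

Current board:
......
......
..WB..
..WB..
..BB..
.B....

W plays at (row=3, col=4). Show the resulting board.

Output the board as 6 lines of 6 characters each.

Answer: ......
......
..WB..
..WWW.
..BB..
.B....

Derivation:
Place W at (3,4); scan 8 dirs for brackets.
Dir NW: opp run (2,3), next='.' -> no flip
Dir N: first cell '.' (not opp) -> no flip
Dir NE: first cell '.' (not opp) -> no flip
Dir W: opp run (3,3) capped by W -> flip
Dir E: first cell '.' (not opp) -> no flip
Dir SW: opp run (4,3), next='.' -> no flip
Dir S: first cell '.' (not opp) -> no flip
Dir SE: first cell '.' (not opp) -> no flip
All flips: (3,3)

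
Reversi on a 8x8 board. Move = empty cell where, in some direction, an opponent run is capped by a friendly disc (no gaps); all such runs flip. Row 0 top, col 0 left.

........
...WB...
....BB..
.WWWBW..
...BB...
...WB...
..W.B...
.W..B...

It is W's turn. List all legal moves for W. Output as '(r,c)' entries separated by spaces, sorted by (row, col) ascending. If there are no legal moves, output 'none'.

(0,3): no bracket -> illegal
(0,4): no bracket -> illegal
(0,5): no bracket -> illegal
(1,5): flips 3 -> legal
(1,6): no bracket -> illegal
(2,3): no bracket -> illegal
(2,6): no bracket -> illegal
(3,6): no bracket -> illegal
(4,2): no bracket -> illegal
(4,5): no bracket -> illegal
(5,2): no bracket -> illegal
(5,5): flips 2 -> legal
(6,3): no bracket -> illegal
(6,5): flips 2 -> legal
(7,3): no bracket -> illegal
(7,5): flips 1 -> legal

Answer: (1,5) (5,5) (6,5) (7,5)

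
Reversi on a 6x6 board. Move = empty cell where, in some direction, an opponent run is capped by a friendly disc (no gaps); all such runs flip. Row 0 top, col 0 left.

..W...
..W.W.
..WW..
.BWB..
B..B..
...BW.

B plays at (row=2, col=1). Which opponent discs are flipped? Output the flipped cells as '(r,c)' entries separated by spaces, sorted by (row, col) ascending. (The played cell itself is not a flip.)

Dir NW: first cell '.' (not opp) -> no flip
Dir N: first cell '.' (not opp) -> no flip
Dir NE: opp run (1,2), next='.' -> no flip
Dir W: first cell '.' (not opp) -> no flip
Dir E: opp run (2,2) (2,3), next='.' -> no flip
Dir SW: first cell '.' (not opp) -> no flip
Dir S: first cell 'B' (not opp) -> no flip
Dir SE: opp run (3,2) capped by B -> flip

Answer: (3,2)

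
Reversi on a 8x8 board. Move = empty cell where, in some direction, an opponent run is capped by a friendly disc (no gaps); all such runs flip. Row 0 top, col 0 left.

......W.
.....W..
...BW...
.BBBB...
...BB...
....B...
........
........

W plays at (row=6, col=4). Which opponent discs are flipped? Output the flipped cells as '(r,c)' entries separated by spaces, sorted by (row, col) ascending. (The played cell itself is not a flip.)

Dir NW: first cell '.' (not opp) -> no flip
Dir N: opp run (5,4) (4,4) (3,4) capped by W -> flip
Dir NE: first cell '.' (not opp) -> no flip
Dir W: first cell '.' (not opp) -> no flip
Dir E: first cell '.' (not opp) -> no flip
Dir SW: first cell '.' (not opp) -> no flip
Dir S: first cell '.' (not opp) -> no flip
Dir SE: first cell '.' (not opp) -> no flip

Answer: (3,4) (4,4) (5,4)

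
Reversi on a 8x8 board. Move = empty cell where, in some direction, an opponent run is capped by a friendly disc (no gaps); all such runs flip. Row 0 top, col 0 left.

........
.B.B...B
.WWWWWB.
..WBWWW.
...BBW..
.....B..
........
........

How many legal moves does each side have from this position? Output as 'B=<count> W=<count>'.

Answer: B=8 W=13

Derivation:
-- B to move --
(1,0): flips 2 -> legal
(1,2): no bracket -> illegal
(1,4): flips 2 -> legal
(1,5): flips 4 -> legal
(1,6): flips 2 -> legal
(2,0): flips 5 -> legal
(2,7): no bracket -> illegal
(3,0): no bracket -> illegal
(3,1): flips 3 -> legal
(3,7): flips 3 -> legal
(4,1): no bracket -> illegal
(4,2): no bracket -> illegal
(4,6): flips 4 -> legal
(4,7): no bracket -> illegal
(5,4): no bracket -> illegal
(5,6): no bracket -> illegal
B mobility = 8
-- W to move --
(0,0): flips 1 -> legal
(0,1): flips 1 -> legal
(0,2): flips 1 -> legal
(0,3): flips 1 -> legal
(0,4): flips 1 -> legal
(0,6): no bracket -> illegal
(0,7): no bracket -> illegal
(1,0): no bracket -> illegal
(1,2): no bracket -> illegal
(1,4): no bracket -> illegal
(1,5): no bracket -> illegal
(1,6): flips 1 -> legal
(2,0): no bracket -> illegal
(2,7): flips 1 -> legal
(3,7): no bracket -> illegal
(4,2): flips 3 -> legal
(4,6): no bracket -> illegal
(5,2): flips 1 -> legal
(5,3): flips 3 -> legal
(5,4): flips 2 -> legal
(5,6): no bracket -> illegal
(6,4): no bracket -> illegal
(6,5): flips 1 -> legal
(6,6): flips 3 -> legal
W mobility = 13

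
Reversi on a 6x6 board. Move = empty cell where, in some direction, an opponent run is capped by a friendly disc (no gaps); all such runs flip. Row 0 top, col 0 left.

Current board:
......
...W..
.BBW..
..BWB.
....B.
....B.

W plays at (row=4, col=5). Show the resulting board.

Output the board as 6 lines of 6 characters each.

Answer: ......
...W..
.BBW..
..BWW.
....BW
....B.

Derivation:
Place W at (4,5); scan 8 dirs for brackets.
Dir NW: opp run (3,4) capped by W -> flip
Dir N: first cell '.' (not opp) -> no flip
Dir NE: edge -> no flip
Dir W: opp run (4,4), next='.' -> no flip
Dir E: edge -> no flip
Dir SW: opp run (5,4), next=edge -> no flip
Dir S: first cell '.' (not opp) -> no flip
Dir SE: edge -> no flip
All flips: (3,4)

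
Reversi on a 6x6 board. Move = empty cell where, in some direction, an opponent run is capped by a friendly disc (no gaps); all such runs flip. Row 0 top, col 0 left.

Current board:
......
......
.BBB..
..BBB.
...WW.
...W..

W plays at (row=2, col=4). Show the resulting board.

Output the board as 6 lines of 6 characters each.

Place W at (2,4); scan 8 dirs for brackets.
Dir NW: first cell '.' (not opp) -> no flip
Dir N: first cell '.' (not opp) -> no flip
Dir NE: first cell '.' (not opp) -> no flip
Dir W: opp run (2,3) (2,2) (2,1), next='.' -> no flip
Dir E: first cell '.' (not opp) -> no flip
Dir SW: opp run (3,3), next='.' -> no flip
Dir S: opp run (3,4) capped by W -> flip
Dir SE: first cell '.' (not opp) -> no flip
All flips: (3,4)

Answer: ......
......
.BBBW.
..BBW.
...WW.
...W..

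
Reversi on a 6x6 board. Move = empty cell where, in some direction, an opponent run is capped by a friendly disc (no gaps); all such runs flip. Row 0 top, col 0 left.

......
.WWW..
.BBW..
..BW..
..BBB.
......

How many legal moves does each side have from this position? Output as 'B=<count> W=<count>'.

Answer: B=8 W=8

Derivation:
-- B to move --
(0,0): flips 1 -> legal
(0,1): flips 1 -> legal
(0,2): flips 1 -> legal
(0,3): flips 4 -> legal
(0,4): flips 1 -> legal
(1,0): no bracket -> illegal
(1,4): flips 1 -> legal
(2,0): no bracket -> illegal
(2,4): flips 2 -> legal
(3,4): flips 1 -> legal
B mobility = 8
-- W to move --
(1,0): no bracket -> illegal
(2,0): flips 2 -> legal
(3,0): flips 1 -> legal
(3,1): flips 3 -> legal
(3,4): no bracket -> illegal
(3,5): no bracket -> illegal
(4,1): flips 1 -> legal
(4,5): no bracket -> illegal
(5,1): flips 1 -> legal
(5,2): flips 3 -> legal
(5,3): flips 1 -> legal
(5,4): no bracket -> illegal
(5,5): flips 1 -> legal
W mobility = 8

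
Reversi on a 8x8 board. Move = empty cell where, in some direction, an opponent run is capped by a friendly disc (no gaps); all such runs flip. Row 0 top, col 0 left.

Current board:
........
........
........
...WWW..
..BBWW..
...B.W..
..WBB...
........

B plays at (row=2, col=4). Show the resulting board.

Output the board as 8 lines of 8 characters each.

Answer: ........
........
....B...
...BWW..
..BBWW..
...B.W..
..WBB...
........

Derivation:
Place B at (2,4); scan 8 dirs for brackets.
Dir NW: first cell '.' (not opp) -> no flip
Dir N: first cell '.' (not opp) -> no flip
Dir NE: first cell '.' (not opp) -> no flip
Dir W: first cell '.' (not opp) -> no flip
Dir E: first cell '.' (not opp) -> no flip
Dir SW: opp run (3,3) capped by B -> flip
Dir S: opp run (3,4) (4,4), next='.' -> no flip
Dir SE: opp run (3,5), next='.' -> no flip
All flips: (3,3)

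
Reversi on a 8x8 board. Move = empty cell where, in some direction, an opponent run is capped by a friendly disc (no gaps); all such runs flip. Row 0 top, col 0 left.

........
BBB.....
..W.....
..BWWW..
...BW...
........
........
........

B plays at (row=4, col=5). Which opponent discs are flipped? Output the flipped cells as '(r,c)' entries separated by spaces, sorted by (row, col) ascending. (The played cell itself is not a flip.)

Dir NW: opp run (3,4), next='.' -> no flip
Dir N: opp run (3,5), next='.' -> no flip
Dir NE: first cell '.' (not opp) -> no flip
Dir W: opp run (4,4) capped by B -> flip
Dir E: first cell '.' (not opp) -> no flip
Dir SW: first cell '.' (not opp) -> no flip
Dir S: first cell '.' (not opp) -> no flip
Dir SE: first cell '.' (not opp) -> no flip

Answer: (4,4)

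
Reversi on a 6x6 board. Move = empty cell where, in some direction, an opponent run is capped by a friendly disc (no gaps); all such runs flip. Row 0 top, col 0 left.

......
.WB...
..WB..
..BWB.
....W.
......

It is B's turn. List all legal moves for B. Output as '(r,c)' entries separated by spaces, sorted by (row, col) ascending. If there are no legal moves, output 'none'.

Answer: (1,0) (2,1) (4,3) (5,4)

Derivation:
(0,0): no bracket -> illegal
(0,1): no bracket -> illegal
(0,2): no bracket -> illegal
(1,0): flips 1 -> legal
(1,3): no bracket -> illegal
(2,0): no bracket -> illegal
(2,1): flips 1 -> legal
(2,4): no bracket -> illegal
(3,1): no bracket -> illegal
(3,5): no bracket -> illegal
(4,2): no bracket -> illegal
(4,3): flips 1 -> legal
(4,5): no bracket -> illegal
(5,3): no bracket -> illegal
(5,4): flips 1 -> legal
(5,5): no bracket -> illegal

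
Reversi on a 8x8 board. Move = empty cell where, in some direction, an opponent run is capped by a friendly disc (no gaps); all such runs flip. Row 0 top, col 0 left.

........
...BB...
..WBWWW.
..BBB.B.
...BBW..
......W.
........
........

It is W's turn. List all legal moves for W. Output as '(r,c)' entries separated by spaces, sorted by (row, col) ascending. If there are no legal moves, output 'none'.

Answer: (0,2) (0,3) (0,4) (1,2) (2,7) (4,2) (4,6) (4,7) (5,2) (5,4) (5,5)

Derivation:
(0,2): flips 1 -> legal
(0,3): flips 1 -> legal
(0,4): flips 2 -> legal
(0,5): no bracket -> illegal
(1,2): flips 2 -> legal
(1,5): no bracket -> illegal
(2,1): no bracket -> illegal
(2,7): flips 1 -> legal
(3,1): no bracket -> illegal
(3,5): no bracket -> illegal
(3,7): no bracket -> illegal
(4,1): no bracket -> illegal
(4,2): flips 4 -> legal
(4,6): flips 1 -> legal
(4,7): flips 1 -> legal
(5,2): flips 2 -> legal
(5,3): no bracket -> illegal
(5,4): flips 2 -> legal
(5,5): flips 2 -> legal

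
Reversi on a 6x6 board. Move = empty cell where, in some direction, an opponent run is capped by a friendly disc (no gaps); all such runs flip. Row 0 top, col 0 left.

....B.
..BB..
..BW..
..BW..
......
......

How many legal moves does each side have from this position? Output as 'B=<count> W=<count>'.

Answer: B=5 W=6

Derivation:
-- B to move --
(1,4): flips 1 -> legal
(2,4): flips 1 -> legal
(3,4): flips 2 -> legal
(4,2): no bracket -> illegal
(4,3): flips 2 -> legal
(4,4): flips 1 -> legal
B mobility = 5
-- W to move --
(0,1): flips 1 -> legal
(0,2): no bracket -> illegal
(0,3): flips 1 -> legal
(0,5): no bracket -> illegal
(1,1): flips 1 -> legal
(1,4): no bracket -> illegal
(1,5): no bracket -> illegal
(2,1): flips 1 -> legal
(2,4): no bracket -> illegal
(3,1): flips 1 -> legal
(4,1): flips 1 -> legal
(4,2): no bracket -> illegal
(4,3): no bracket -> illegal
W mobility = 6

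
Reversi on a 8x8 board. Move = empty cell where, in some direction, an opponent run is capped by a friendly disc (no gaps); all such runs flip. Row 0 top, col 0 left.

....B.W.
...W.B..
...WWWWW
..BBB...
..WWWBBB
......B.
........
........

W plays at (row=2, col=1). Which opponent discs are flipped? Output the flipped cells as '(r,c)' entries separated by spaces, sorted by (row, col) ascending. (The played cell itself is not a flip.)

Dir NW: first cell '.' (not opp) -> no flip
Dir N: first cell '.' (not opp) -> no flip
Dir NE: first cell '.' (not opp) -> no flip
Dir W: first cell '.' (not opp) -> no flip
Dir E: first cell '.' (not opp) -> no flip
Dir SW: first cell '.' (not opp) -> no flip
Dir S: first cell '.' (not opp) -> no flip
Dir SE: opp run (3,2) capped by W -> flip

Answer: (3,2)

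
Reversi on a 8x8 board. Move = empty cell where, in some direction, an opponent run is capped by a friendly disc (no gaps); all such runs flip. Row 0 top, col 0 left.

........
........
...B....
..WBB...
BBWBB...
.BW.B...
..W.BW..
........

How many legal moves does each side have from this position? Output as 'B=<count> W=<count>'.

-- B to move --
(2,1): flips 1 -> legal
(2,2): no bracket -> illegal
(3,1): flips 1 -> legal
(5,3): flips 1 -> legal
(5,5): no bracket -> illegal
(5,6): no bracket -> illegal
(6,1): flips 1 -> legal
(6,3): flips 1 -> legal
(6,6): flips 1 -> legal
(7,1): no bracket -> illegal
(7,2): no bracket -> illegal
(7,3): flips 1 -> legal
(7,4): no bracket -> illegal
(7,5): no bracket -> illegal
(7,6): flips 1 -> legal
B mobility = 8
-- W to move --
(1,2): no bracket -> illegal
(1,3): no bracket -> illegal
(1,4): flips 1 -> legal
(2,2): no bracket -> illegal
(2,4): flips 1 -> legal
(2,5): flips 2 -> legal
(3,0): flips 1 -> legal
(3,1): no bracket -> illegal
(3,5): flips 2 -> legal
(4,5): flips 2 -> legal
(5,0): flips 2 -> legal
(5,3): no bracket -> illegal
(5,5): no bracket -> illegal
(6,0): flips 1 -> legal
(6,1): no bracket -> illegal
(6,3): flips 1 -> legal
(7,3): no bracket -> illegal
(7,4): no bracket -> illegal
(7,5): no bracket -> illegal
W mobility = 9

Answer: B=8 W=9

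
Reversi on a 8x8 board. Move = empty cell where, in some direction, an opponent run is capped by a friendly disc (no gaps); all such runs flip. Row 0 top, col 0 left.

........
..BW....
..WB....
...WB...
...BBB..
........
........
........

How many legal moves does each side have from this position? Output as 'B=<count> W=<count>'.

-- B to move --
(0,2): no bracket -> illegal
(0,3): flips 1 -> legal
(0,4): no bracket -> illegal
(1,1): flips 2 -> legal
(1,4): flips 1 -> legal
(2,1): flips 1 -> legal
(2,4): no bracket -> illegal
(3,1): no bracket -> illegal
(3,2): flips 2 -> legal
(4,2): no bracket -> illegal
B mobility = 5
-- W to move --
(0,1): no bracket -> illegal
(0,2): flips 1 -> legal
(0,3): no bracket -> illegal
(1,1): flips 1 -> legal
(1,4): no bracket -> illegal
(2,1): no bracket -> illegal
(2,4): flips 1 -> legal
(2,5): no bracket -> illegal
(3,2): no bracket -> illegal
(3,5): flips 1 -> legal
(3,6): no bracket -> illegal
(4,2): no bracket -> illegal
(4,6): no bracket -> illegal
(5,2): no bracket -> illegal
(5,3): flips 1 -> legal
(5,4): no bracket -> illegal
(5,5): flips 1 -> legal
(5,6): no bracket -> illegal
W mobility = 6

Answer: B=5 W=6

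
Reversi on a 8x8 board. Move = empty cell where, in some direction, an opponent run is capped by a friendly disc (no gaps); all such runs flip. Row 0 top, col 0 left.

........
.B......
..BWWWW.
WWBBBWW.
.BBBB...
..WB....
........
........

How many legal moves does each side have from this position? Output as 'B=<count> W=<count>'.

Answer: B=15 W=10

Derivation:
-- B to move --
(1,2): flips 1 -> legal
(1,3): flips 1 -> legal
(1,4): flips 2 -> legal
(1,5): flips 1 -> legal
(1,6): flips 1 -> legal
(1,7): flips 2 -> legal
(2,0): flips 1 -> legal
(2,1): flips 1 -> legal
(2,7): flips 4 -> legal
(3,7): flips 2 -> legal
(4,0): flips 1 -> legal
(4,5): no bracket -> illegal
(4,6): no bracket -> illegal
(4,7): no bracket -> illegal
(5,1): flips 1 -> legal
(6,1): flips 1 -> legal
(6,2): flips 1 -> legal
(6,3): flips 1 -> legal
B mobility = 15
-- W to move --
(0,0): no bracket -> illegal
(0,1): no bracket -> illegal
(0,2): no bracket -> illegal
(1,0): no bracket -> illegal
(1,2): flips 3 -> legal
(1,3): flips 1 -> legal
(2,0): no bracket -> illegal
(2,1): flips 1 -> legal
(4,0): no bracket -> illegal
(4,5): flips 1 -> legal
(5,0): flips 2 -> legal
(5,1): flips 3 -> legal
(5,4): flips 3 -> legal
(5,5): no bracket -> illegal
(6,2): flips 2 -> legal
(6,3): flips 3 -> legal
(6,4): flips 2 -> legal
W mobility = 10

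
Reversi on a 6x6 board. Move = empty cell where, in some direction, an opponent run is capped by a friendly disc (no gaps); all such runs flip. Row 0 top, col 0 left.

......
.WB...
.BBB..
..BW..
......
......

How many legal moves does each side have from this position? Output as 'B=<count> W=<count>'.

-- B to move --
(0,0): flips 1 -> legal
(0,1): flips 1 -> legal
(0,2): no bracket -> illegal
(1,0): flips 1 -> legal
(2,0): no bracket -> illegal
(2,4): no bracket -> illegal
(3,4): flips 1 -> legal
(4,2): no bracket -> illegal
(4,3): flips 1 -> legal
(4,4): flips 1 -> legal
B mobility = 6
-- W to move --
(0,1): no bracket -> illegal
(0,2): no bracket -> illegal
(0,3): no bracket -> illegal
(1,0): no bracket -> illegal
(1,3): flips 2 -> legal
(1,4): no bracket -> illegal
(2,0): no bracket -> illegal
(2,4): no bracket -> illegal
(3,0): no bracket -> illegal
(3,1): flips 2 -> legal
(3,4): no bracket -> illegal
(4,1): no bracket -> illegal
(4,2): no bracket -> illegal
(4,3): no bracket -> illegal
W mobility = 2

Answer: B=6 W=2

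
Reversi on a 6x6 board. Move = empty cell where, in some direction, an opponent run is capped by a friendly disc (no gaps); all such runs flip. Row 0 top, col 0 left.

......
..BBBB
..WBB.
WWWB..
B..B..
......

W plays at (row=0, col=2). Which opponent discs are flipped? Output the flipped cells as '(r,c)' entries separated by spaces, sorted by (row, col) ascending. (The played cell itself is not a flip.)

Answer: (1,2)

Derivation:
Dir NW: edge -> no flip
Dir N: edge -> no flip
Dir NE: edge -> no flip
Dir W: first cell '.' (not opp) -> no flip
Dir E: first cell '.' (not opp) -> no flip
Dir SW: first cell '.' (not opp) -> no flip
Dir S: opp run (1,2) capped by W -> flip
Dir SE: opp run (1,3) (2,4), next='.' -> no flip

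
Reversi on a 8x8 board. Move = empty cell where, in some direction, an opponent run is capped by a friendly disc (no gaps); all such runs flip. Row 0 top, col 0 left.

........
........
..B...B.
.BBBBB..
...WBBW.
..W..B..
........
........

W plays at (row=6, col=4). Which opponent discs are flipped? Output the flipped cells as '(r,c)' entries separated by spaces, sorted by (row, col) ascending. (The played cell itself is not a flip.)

Dir NW: first cell '.' (not opp) -> no flip
Dir N: first cell '.' (not opp) -> no flip
Dir NE: opp run (5,5) capped by W -> flip
Dir W: first cell '.' (not opp) -> no flip
Dir E: first cell '.' (not opp) -> no flip
Dir SW: first cell '.' (not opp) -> no flip
Dir S: first cell '.' (not opp) -> no flip
Dir SE: first cell '.' (not opp) -> no flip

Answer: (5,5)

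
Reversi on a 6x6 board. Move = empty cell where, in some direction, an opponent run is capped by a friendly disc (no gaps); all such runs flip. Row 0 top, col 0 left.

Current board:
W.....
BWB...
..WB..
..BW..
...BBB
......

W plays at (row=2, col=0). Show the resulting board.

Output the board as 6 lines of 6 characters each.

Answer: W.....
WWB...
W.WB..
..BW..
...BBB
......

Derivation:
Place W at (2,0); scan 8 dirs for brackets.
Dir NW: edge -> no flip
Dir N: opp run (1,0) capped by W -> flip
Dir NE: first cell 'W' (not opp) -> no flip
Dir W: edge -> no flip
Dir E: first cell '.' (not opp) -> no flip
Dir SW: edge -> no flip
Dir S: first cell '.' (not opp) -> no flip
Dir SE: first cell '.' (not opp) -> no flip
All flips: (1,0)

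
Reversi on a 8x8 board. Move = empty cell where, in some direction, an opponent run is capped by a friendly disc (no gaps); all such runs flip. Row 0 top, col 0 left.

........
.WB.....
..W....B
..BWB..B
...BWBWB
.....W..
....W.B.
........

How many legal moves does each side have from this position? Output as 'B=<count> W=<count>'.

Answer: B=6 W=8

Derivation:
-- B to move --
(0,0): flips 5 -> legal
(0,1): no bracket -> illegal
(0,2): no bracket -> illegal
(1,0): flips 1 -> legal
(1,3): no bracket -> illegal
(2,0): no bracket -> illegal
(2,1): no bracket -> illegal
(2,3): flips 1 -> legal
(2,4): no bracket -> illegal
(3,1): no bracket -> illegal
(3,5): no bracket -> illegal
(3,6): no bracket -> illegal
(4,2): no bracket -> illegal
(5,3): no bracket -> illegal
(5,4): flips 1 -> legal
(5,6): no bracket -> illegal
(5,7): no bracket -> illegal
(6,3): no bracket -> illegal
(6,5): flips 1 -> legal
(7,3): flips 3 -> legal
(7,4): no bracket -> illegal
(7,5): no bracket -> illegal
B mobility = 6
-- W to move --
(0,1): no bracket -> illegal
(0,2): flips 1 -> legal
(0,3): no bracket -> illegal
(1,3): flips 1 -> legal
(1,6): no bracket -> illegal
(1,7): no bracket -> illegal
(2,1): no bracket -> illegal
(2,3): no bracket -> illegal
(2,4): flips 1 -> legal
(2,5): no bracket -> illegal
(2,6): no bracket -> illegal
(3,1): flips 1 -> legal
(3,5): flips 2 -> legal
(3,6): no bracket -> illegal
(4,1): no bracket -> illegal
(4,2): flips 2 -> legal
(5,2): no bracket -> illegal
(5,3): flips 1 -> legal
(5,4): no bracket -> illegal
(5,6): no bracket -> illegal
(5,7): no bracket -> illegal
(6,5): no bracket -> illegal
(6,7): no bracket -> illegal
(7,5): no bracket -> illegal
(7,6): no bracket -> illegal
(7,7): flips 1 -> legal
W mobility = 8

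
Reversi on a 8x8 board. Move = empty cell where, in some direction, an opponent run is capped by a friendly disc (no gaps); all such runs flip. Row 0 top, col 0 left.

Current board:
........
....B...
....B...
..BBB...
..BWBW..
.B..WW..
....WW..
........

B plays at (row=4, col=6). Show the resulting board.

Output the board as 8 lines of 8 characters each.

Answer: ........
....B...
....B...
..BBB...
..BWBBB.
.B..WW..
....WW..
........

Derivation:
Place B at (4,6); scan 8 dirs for brackets.
Dir NW: first cell '.' (not opp) -> no flip
Dir N: first cell '.' (not opp) -> no flip
Dir NE: first cell '.' (not opp) -> no flip
Dir W: opp run (4,5) capped by B -> flip
Dir E: first cell '.' (not opp) -> no flip
Dir SW: opp run (5,5) (6,4), next='.' -> no flip
Dir S: first cell '.' (not opp) -> no flip
Dir SE: first cell '.' (not opp) -> no flip
All flips: (4,5)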